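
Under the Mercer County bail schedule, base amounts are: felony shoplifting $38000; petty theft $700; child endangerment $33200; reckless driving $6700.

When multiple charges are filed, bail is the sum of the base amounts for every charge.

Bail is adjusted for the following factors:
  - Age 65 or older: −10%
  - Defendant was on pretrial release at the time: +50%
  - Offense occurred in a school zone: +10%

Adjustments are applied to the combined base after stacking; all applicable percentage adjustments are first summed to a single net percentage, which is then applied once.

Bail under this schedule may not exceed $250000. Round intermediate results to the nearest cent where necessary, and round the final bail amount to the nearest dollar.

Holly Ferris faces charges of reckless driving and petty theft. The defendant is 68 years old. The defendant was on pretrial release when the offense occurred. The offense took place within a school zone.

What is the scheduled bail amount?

$11100

Base amounts from the schedule: reckless driving $6700; petty theft $700.
Stacking rule: sum of all bases. $6700 + $700 = $7400.
Net percentage adjustment: −10% +50% +10% = +50%. $7400 × 1.5 = $11100.
$11100 is within the $250000 maximum.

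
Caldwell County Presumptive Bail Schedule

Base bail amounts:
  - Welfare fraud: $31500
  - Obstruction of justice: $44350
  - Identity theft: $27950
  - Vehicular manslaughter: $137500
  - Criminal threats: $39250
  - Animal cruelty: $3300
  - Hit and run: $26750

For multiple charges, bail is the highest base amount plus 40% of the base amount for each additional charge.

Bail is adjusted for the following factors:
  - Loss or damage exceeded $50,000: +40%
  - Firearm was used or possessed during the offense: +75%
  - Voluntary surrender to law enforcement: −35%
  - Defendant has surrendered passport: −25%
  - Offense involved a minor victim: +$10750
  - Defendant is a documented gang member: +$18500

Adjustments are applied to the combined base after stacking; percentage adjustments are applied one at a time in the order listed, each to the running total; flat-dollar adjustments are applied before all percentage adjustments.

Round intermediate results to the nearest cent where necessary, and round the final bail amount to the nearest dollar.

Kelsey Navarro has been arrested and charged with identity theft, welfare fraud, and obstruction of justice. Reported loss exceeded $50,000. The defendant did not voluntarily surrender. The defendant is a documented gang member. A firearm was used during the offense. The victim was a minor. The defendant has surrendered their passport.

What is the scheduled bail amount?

Base amounts from the schedule: identity theft $27950; welfare fraud $31500; obstruction of justice $44350.
Stacking rule: highest base plus 40% of each additional charge. Highest is obstruction of justice at $44350. Additional: $27950 × 40% = $11180; $31500 × 40% = $12600. Combined base = $44350 + $23780 = $68130.
Offense involved a minor victim (+$10750 flat): $68130 + $10750 = $78880.
Defendant is a documented gang member (+$18500 flat): $78880 + $18500 = $97380.
Loss or damage exceeded $50,000 (+40%): $97380 × 1.4 = $136332.
Firearm was used or possessed during the offense (+75%): $136332 × 1.75 = $238581.
Defendant has surrendered passport (−25%): $238581 × 0.75 = $178935.75.
Rounded to the nearest dollar: $178936.

$178936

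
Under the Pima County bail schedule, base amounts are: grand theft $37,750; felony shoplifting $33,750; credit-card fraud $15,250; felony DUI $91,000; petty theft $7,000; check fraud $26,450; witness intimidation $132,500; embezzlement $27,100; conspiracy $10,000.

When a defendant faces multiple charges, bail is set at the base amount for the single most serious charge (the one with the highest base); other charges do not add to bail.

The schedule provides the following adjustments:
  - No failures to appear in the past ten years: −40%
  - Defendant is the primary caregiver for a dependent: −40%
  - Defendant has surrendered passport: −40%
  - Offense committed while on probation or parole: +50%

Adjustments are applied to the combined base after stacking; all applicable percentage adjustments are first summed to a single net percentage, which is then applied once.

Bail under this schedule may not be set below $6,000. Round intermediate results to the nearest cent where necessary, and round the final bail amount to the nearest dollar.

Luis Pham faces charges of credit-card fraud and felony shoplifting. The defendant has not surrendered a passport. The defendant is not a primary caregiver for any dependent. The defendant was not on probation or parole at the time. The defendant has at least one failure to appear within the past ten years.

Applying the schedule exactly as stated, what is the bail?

$33,750

Base amounts from the schedule: credit-card fraud $15,250; felony shoplifting $33,750.
Stacking rule: use the highest base only. Highest is felony shoplifting at $33,750. Combined base = $33,750.
No adjustment factors apply to this defendant.
$33,750 is at or above the $6,000 minimum.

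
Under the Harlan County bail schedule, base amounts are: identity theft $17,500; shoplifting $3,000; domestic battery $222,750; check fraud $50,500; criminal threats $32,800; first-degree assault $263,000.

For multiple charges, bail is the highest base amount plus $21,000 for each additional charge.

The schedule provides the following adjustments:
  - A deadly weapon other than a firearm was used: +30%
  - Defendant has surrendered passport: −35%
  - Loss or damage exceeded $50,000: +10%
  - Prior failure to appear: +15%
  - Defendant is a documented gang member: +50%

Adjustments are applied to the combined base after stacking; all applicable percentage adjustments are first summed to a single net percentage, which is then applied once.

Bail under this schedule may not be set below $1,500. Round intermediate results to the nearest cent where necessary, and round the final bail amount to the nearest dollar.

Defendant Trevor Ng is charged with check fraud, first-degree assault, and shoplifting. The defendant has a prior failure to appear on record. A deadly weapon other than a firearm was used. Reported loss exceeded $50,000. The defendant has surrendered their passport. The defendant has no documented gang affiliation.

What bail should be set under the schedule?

$366,000

Base amounts from the schedule: check fraud $50,500; first-degree assault $263,000; shoplifting $3,000.
Stacking rule: highest base plus $21,000 per additional charge. Highest is first-degree assault at $263,000; 2 additional charges → +$42,000. Combined base = $305,000.
Net percentage adjustment: +30% −35% +10% +15% = +20%. $305,000 × 1.2 = $366,000.
$366,000 is at or above the $1,500 minimum.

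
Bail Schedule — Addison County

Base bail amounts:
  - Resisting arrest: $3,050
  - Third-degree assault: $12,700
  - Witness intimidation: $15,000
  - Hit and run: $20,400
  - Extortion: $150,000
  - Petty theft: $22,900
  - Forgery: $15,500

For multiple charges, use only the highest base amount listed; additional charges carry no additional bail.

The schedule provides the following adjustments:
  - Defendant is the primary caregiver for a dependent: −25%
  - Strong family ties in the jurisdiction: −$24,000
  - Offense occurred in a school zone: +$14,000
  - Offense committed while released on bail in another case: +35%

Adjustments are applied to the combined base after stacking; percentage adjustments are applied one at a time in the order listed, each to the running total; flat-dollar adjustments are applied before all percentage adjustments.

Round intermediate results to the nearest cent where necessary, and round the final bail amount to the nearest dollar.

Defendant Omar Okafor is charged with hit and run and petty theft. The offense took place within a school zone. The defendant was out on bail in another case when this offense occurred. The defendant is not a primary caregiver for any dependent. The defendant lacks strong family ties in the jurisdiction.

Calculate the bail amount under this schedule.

Base amounts from the schedule: hit and run $20,400; petty theft $22,900.
Stacking rule: use the highest base only. Highest is petty theft at $22,900. Combined base = $22,900.
Offense occurred in a school zone (+$14,000 flat): $22,900 + $14,000 = $36,900.
Offense committed while released on bail in another case (+35%): $36,900 × 1.35 = $49,815.

$49,815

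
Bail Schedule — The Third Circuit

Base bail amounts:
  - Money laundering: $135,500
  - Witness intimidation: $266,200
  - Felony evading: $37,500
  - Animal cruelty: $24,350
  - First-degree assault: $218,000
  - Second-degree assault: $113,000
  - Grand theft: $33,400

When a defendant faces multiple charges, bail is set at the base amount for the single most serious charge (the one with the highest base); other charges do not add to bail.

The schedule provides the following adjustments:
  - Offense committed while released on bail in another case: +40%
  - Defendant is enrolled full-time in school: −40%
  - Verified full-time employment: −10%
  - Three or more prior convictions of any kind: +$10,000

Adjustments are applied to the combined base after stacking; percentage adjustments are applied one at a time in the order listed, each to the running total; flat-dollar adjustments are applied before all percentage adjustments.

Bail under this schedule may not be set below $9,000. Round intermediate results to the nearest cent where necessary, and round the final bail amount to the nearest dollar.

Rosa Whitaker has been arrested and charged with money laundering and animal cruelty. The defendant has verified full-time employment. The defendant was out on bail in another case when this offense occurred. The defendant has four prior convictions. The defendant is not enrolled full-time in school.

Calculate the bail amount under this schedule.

Base amounts from the schedule: money laundering $135,500; animal cruelty $24,350.
Stacking rule: use the highest base only. Highest is money laundering at $135,500. Combined base = $135,500.
Three or more prior convictions of any kind (+$10,000 flat): $135,500 + $10,000 = $145,500.
Offense committed while released on bail in another case (+40%): $145,500 × 1.4 = $203,700.
Verified full-time employment (−10%): $203,700 × 0.9 = $183,330.
$183,330 is at or above the $9,000 minimum.

$183,330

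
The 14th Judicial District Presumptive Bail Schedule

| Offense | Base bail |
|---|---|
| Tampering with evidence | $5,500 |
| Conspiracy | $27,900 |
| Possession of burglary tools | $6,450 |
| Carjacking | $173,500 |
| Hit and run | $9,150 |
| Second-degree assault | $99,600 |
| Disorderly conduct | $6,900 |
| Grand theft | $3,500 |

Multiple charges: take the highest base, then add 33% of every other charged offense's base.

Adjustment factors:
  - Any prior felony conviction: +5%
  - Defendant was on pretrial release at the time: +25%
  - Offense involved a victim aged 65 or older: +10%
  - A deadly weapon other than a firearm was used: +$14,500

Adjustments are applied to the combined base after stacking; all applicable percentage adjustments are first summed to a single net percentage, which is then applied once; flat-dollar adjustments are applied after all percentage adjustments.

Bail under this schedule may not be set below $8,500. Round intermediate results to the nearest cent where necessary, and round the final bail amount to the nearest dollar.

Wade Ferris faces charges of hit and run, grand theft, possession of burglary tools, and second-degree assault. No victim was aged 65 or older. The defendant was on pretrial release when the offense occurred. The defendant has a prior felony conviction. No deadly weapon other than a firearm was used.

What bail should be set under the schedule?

$137,674

Base amounts from the schedule: hit and run $9,150; grand theft $3,500; possession of burglary tools $6,450; second-degree assault $99,600.
Stacking rule: highest base plus 33% of each additional charge. Highest is second-degree assault at $99,600. Additional: $9,150 × 33% = $3,019.50; $3,500 × 33% = $1,155; $6,450 × 33% = $2,128.50. Combined base = $99,600 + $6,303 = $105,903.
Net percentage adjustment: +5% +25% = +30%. $105,903 × 1.3 = $137,673.90.
$137,673.90 is at or above the $8,500 minimum.
Rounded to the nearest dollar: $137,674.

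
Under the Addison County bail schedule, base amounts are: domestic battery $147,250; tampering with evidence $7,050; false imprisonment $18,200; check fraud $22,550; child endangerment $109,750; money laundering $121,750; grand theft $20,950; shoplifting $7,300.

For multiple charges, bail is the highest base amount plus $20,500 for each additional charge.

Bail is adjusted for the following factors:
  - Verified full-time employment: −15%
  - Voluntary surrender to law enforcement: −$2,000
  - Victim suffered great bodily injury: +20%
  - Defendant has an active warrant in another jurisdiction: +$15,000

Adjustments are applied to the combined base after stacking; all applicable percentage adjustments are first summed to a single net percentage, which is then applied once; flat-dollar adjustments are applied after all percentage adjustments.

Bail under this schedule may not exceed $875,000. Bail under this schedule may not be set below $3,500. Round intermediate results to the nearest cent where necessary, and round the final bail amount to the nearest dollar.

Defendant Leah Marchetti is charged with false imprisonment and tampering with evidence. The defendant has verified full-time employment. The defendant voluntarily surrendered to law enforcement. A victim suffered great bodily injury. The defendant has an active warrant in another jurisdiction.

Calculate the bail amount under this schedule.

Base amounts from the schedule: false imprisonment $18,200; tampering with evidence $7,050.
Stacking rule: highest base plus $20,500 per additional charge. Highest is false imprisonment at $18,200; 1 additional charge → +$20,500. Combined base = $38,700.
Net percentage adjustment: −15% +20% = +5%. $38,700 × 1.05 = $40,635.
Voluntary surrender to law enforcement (−$2,000 flat): $40,635 − $2,000 = $38,635.
Defendant has an active warrant in another jurisdiction (+$15,000 flat): $38,635 + $15,000 = $53,635.
$53,635 is within the $875,000 maximum.
$53,635 is at or above the $3,500 minimum.

$53,635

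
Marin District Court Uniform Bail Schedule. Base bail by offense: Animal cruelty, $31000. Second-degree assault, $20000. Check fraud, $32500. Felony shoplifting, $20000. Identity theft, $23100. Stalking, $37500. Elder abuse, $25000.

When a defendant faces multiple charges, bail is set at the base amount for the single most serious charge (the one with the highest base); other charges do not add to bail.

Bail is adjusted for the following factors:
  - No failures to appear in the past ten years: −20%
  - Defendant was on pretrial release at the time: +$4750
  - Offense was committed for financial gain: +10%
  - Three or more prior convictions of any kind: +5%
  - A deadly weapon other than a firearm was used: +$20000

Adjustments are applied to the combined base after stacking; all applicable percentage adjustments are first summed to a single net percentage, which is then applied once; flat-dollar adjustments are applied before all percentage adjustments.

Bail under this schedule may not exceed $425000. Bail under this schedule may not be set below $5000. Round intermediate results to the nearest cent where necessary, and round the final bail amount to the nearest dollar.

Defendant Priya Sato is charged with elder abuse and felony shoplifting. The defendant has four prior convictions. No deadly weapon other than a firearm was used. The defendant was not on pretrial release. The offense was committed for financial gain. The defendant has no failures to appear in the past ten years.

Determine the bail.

Base amounts from the schedule: elder abuse $25000; felony shoplifting $20000.
Stacking rule: use the highest base only. Highest is elder abuse at $25000. Combined base = $25000.
Net percentage adjustment: −20% +10% +5% = −5%. $25000 × 0.95 = $23750.
$23750 is within the $425000 maximum.
$23750 is at or above the $5000 minimum.

$23750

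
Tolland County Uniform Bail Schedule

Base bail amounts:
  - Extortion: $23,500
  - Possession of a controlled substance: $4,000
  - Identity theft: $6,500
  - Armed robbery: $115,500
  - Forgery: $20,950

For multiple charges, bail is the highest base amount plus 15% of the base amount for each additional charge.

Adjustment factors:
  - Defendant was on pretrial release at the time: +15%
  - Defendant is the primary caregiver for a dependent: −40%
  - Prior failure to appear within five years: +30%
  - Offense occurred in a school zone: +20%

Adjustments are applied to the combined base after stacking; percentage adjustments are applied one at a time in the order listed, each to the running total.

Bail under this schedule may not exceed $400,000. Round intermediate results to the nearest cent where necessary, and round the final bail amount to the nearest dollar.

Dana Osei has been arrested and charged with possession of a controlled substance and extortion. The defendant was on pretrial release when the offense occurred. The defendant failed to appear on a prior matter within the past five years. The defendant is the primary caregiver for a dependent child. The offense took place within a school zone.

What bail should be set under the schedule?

Base amounts from the schedule: possession of a controlled substance $4,000; extortion $23,500.
Stacking rule: highest base plus 15% of each additional charge. Highest is extortion at $23,500. Additional: $4,000 × 15% = $600. Combined base = $23,500 + $600 = $24,100.
Defendant was on pretrial release at the time (+15%): $24,100 × 1.15 = $27,715.
Defendant is the primary caregiver for a dependent (−40%): $27,715 × 0.6 = $16,629.
Prior failure to appear within five years (+30%): $16,629 × 1.3 = $21,617.70.
Offense occurred in a school zone (+20%): $21,617.70 × 1.2 = $25,941.24.
$25,941.24 is within the $400,000 maximum.
Rounded to the nearest dollar: $25,941.

$25,941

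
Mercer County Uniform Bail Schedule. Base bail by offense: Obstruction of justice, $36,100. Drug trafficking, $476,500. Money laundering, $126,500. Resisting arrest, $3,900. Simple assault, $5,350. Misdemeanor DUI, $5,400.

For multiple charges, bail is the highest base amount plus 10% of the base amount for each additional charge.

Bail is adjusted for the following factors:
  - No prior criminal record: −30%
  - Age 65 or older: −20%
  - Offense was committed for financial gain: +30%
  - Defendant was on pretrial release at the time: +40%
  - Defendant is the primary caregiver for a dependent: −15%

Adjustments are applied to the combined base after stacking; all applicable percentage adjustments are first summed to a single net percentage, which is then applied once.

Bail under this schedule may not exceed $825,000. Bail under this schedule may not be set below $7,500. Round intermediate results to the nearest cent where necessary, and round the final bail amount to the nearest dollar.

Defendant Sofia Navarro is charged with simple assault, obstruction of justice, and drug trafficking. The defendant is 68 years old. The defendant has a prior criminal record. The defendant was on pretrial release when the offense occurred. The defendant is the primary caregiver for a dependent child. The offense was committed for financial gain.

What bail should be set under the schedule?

Base amounts from the schedule: simple assault $5,350; obstruction of justice $36,100; drug trafficking $476,500.
Stacking rule: highest base plus 10% of each additional charge. Highest is drug trafficking at $476,500. Additional: $5,350 × 10% = $535; $36,100 × 10% = $3,610. Combined base = $476,500 + $4,145 = $480,645.
Net percentage adjustment: −20% +30% +40% −15% = +35%. $480,645 × 1.35 = $648,870.75.
$648,870.75 is within the $825,000 maximum.
$648,870.75 is at or above the $7,500 minimum.
Rounded to the nearest dollar: $648,871.

$648,871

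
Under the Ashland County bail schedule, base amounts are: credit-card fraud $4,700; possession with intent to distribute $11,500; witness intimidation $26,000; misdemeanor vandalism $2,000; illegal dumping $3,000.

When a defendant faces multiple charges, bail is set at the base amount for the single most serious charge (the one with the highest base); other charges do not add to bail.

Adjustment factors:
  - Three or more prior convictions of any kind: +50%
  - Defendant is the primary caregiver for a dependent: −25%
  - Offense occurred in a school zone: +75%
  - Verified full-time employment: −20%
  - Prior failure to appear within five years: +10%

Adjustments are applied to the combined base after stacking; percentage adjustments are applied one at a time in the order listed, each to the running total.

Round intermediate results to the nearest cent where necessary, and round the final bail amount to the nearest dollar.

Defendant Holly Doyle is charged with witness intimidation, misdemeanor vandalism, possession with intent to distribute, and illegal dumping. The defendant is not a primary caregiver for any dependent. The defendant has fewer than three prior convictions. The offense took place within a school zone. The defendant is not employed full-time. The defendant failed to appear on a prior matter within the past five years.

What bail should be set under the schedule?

Base amounts from the schedule: witness intimidation $26,000; misdemeanor vandalism $2,000; possession with intent to distribute $11,500; illegal dumping $3,000.
Stacking rule: use the highest base only. Highest is witness intimidation at $26,000. Combined base = $26,000.
Offense occurred in a school zone (+75%): $26,000 × 1.75 = $45,500.
Prior failure to appear within five years (+10%): $45,500 × 1.1 = $50,050.

$50,050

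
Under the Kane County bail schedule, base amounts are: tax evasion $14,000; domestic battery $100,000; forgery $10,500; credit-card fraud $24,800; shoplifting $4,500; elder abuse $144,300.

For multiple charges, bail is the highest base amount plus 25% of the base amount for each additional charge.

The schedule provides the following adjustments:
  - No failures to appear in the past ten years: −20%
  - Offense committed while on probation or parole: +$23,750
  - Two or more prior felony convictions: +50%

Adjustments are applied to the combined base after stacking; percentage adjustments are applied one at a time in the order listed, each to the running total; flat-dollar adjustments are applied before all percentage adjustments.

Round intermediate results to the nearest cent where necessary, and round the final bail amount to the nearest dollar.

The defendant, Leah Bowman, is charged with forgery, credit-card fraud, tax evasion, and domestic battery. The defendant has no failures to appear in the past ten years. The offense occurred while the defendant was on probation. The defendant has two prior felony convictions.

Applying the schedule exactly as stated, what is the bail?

$163,290

Base amounts from the schedule: forgery $10,500; credit-card fraud $24,800; tax evasion $14,000; domestic battery $100,000.
Stacking rule: highest base plus 25% of each additional charge. Highest is domestic battery at $100,000. Additional: $10,500 × 25% = $2,625; $24,800 × 25% = $6,200; $14,000 × 25% = $3,500. Combined base = $100,000 + $12,325 = $112,325.
Offense committed while on probation or parole (+$23,750 flat): $112,325 + $23,750 = $136,075.
No failures to appear in the past ten years (−20%): $136,075 × 0.8 = $108,860.
Two or more prior felony convictions (+50%): $108,860 × 1.5 = $163,290.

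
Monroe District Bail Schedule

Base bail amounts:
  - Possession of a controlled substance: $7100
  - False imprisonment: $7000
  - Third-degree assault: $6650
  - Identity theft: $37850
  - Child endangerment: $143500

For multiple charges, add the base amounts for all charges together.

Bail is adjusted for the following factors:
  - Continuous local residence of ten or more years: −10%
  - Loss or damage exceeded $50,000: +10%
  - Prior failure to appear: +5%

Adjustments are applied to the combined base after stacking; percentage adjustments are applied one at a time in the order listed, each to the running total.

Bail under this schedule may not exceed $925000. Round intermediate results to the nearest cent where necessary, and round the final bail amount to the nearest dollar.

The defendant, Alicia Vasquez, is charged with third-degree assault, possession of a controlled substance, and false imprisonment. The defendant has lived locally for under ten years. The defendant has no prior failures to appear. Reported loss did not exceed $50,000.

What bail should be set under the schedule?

Base amounts from the schedule: third-degree assault $6650; possession of a controlled substance $7100; false imprisonment $7000.
Stacking rule: sum of all bases. $6650 + $7100 + $7000 = $20750.
No adjustment factors apply to this defendant.
$20750 is within the $925000 maximum.

$20750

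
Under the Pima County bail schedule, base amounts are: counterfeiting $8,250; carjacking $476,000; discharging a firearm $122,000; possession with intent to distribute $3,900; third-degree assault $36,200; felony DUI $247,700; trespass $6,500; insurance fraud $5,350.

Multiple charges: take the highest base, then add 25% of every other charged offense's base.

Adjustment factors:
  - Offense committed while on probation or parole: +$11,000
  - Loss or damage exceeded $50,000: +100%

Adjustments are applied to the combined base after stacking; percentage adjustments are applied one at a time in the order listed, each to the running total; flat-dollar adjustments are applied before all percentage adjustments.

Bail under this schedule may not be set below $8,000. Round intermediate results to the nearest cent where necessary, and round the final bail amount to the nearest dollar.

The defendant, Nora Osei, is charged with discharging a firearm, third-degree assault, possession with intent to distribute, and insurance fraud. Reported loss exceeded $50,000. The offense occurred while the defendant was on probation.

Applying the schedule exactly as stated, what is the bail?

Base amounts from the schedule: discharging a firearm $122,000; third-degree assault $36,200; possession with intent to distribute $3,900; insurance fraud $5,350.
Stacking rule: highest base plus 25% of each additional charge. Highest is discharging a firearm at $122,000. Additional: $36,200 × 25% = $9,050; $3,900 × 25% = $975; $5,350 × 25% = $1,337.50. Combined base = $122,000 + $11,362.50 = $133,362.50.
Offense committed while on probation or parole (+$11,000 flat): $133,362.50 + $11,000 = $144,362.50.
Loss or damage exceeded $50,000 (+100%): $144,362.50 × 2 = $288,725.
$288,725 is at or above the $8,000 minimum.

$288,725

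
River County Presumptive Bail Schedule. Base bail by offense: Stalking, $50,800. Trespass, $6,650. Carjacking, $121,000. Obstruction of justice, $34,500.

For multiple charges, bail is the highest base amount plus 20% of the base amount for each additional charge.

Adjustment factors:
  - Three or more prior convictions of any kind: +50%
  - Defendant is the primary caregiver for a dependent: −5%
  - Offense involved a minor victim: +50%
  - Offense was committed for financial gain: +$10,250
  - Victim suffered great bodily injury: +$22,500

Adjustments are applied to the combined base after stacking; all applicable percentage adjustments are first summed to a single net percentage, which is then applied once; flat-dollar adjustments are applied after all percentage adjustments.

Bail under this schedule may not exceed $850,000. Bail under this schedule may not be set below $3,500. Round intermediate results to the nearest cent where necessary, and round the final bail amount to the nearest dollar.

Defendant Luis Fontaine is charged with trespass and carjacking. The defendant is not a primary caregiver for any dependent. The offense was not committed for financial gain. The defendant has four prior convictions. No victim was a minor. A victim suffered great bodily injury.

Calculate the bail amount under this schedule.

Base amounts from the schedule: trespass $6,650; carjacking $121,000.
Stacking rule: highest base plus 20% of each additional charge. Highest is carjacking at $121,000. Additional: $6,650 × 20% = $1,330. Combined base = $121,000 + $1,330 = $122,330.
Three or more prior convictions of any kind (+50%): $122,330 × 1.5 = $183,495.
Victim suffered great bodily injury (+$22,500 flat): $183,495 + $22,500 = $205,995.
$205,995 is within the $850,000 maximum.
$205,995 is at or above the $3,500 minimum.

$205,995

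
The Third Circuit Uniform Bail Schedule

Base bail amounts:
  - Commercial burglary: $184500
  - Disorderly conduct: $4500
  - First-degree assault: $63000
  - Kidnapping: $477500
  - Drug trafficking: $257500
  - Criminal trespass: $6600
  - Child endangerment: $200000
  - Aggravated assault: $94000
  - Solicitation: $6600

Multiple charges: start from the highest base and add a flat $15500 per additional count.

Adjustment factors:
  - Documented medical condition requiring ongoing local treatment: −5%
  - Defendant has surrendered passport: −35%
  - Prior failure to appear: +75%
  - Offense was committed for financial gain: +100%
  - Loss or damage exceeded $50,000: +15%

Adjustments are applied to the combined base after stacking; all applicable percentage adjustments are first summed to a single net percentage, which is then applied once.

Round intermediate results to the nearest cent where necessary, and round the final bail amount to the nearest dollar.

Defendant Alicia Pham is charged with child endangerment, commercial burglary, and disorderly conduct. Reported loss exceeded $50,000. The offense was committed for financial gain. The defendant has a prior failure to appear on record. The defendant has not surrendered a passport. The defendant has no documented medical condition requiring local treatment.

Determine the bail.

$669900

Base amounts from the schedule: child endangerment $200000; commercial burglary $184500; disorderly conduct $4500.
Stacking rule: highest base plus $15500 per additional charge. Highest is child endangerment at $200000; 2 additional charges → +$31000. Combined base = $231000.
Net percentage adjustment: +75% +100% +15% = +190%. $231000 × 2.9 = $669900.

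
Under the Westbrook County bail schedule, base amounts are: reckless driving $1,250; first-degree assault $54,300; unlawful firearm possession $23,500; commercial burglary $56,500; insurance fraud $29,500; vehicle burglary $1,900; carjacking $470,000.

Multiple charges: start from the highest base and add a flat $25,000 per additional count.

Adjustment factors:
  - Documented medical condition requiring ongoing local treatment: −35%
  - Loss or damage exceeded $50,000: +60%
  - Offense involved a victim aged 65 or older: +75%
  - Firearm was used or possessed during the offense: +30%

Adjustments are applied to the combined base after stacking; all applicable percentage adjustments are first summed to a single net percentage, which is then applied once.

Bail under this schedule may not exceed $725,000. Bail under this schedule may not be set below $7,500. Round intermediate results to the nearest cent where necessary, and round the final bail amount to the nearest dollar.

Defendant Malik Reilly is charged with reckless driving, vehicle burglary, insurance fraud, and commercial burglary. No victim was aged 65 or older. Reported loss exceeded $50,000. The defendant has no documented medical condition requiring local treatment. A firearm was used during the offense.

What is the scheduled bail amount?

Base amounts from the schedule: reckless driving $1,250; vehicle burglary $1,900; insurance fraud $29,500; commercial burglary $56,500.
Stacking rule: highest base plus $25,000 per additional charge. Highest is commercial burglary at $56,500; 3 additional charges → +$75,000. Combined base = $131,500.
Net percentage adjustment: +60% +30% = +90%. $131,500 × 1.9 = $249,850.
$249,850 is within the $725,000 maximum.
$249,850 is at or above the $7,500 minimum.

$249,850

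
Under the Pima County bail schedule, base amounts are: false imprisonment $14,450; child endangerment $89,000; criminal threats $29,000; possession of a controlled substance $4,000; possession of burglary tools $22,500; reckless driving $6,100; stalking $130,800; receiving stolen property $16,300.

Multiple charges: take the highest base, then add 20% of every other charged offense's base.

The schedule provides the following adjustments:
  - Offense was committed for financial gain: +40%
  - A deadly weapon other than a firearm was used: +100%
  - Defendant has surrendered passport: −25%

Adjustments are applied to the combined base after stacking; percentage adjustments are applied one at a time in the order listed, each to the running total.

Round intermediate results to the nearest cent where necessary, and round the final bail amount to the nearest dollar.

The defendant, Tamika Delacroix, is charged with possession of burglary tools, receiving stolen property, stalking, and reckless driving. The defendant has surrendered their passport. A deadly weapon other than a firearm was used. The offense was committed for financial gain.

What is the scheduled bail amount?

Base amounts from the schedule: possession of burglary tools $22,500; receiving stolen property $16,300; stalking $130,800; reckless driving $6,100.
Stacking rule: highest base plus 20% of each additional charge. Highest is stalking at $130,800. Additional: $22,500 × 20% = $4,500; $16,300 × 20% = $3,260; $6,100 × 20% = $1,220. Combined base = $130,800 + $8,980 = $139,780.
Offense was committed for financial gain (+40%): $139,780 × 1.4 = $195,692.
A deadly weapon other than a firearm was used (+100%): $195,692 × 2 = $391,384.
Defendant has surrendered passport (−25%): $391,384 × 0.75 = $293,538.

$293,538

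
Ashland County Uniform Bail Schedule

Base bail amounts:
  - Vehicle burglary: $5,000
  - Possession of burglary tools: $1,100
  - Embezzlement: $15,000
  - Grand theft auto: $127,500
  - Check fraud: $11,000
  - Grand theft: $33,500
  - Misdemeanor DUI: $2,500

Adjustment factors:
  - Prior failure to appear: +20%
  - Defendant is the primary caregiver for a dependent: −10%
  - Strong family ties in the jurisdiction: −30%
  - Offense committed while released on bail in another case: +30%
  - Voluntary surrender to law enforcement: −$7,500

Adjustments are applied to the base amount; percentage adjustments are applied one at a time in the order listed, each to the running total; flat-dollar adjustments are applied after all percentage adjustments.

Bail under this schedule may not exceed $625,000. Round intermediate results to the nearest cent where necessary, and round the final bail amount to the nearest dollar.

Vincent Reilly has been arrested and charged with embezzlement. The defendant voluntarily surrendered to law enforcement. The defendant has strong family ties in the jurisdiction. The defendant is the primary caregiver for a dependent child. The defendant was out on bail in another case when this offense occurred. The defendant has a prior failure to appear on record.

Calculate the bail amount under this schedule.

Base amounts from the schedule: embezzlement $15,000.
Single charge. Combined base = $15,000.
Prior failure to appear (+20%): $15,000 × 1.2 = $18,000.
Defendant is the primary caregiver for a dependent (−10%): $18,000 × 0.9 = $16,200.
Strong family ties in the jurisdiction (−30%): $16,200 × 0.7 = $11,340.
Offense committed while released on bail in another case (+30%): $11,340 × 1.3 = $14,742.
Voluntary surrender to law enforcement (−$7,500 flat): $14,742 − $7,500 = $7,242.
$7,242 is within the $625,000 maximum.

$7,242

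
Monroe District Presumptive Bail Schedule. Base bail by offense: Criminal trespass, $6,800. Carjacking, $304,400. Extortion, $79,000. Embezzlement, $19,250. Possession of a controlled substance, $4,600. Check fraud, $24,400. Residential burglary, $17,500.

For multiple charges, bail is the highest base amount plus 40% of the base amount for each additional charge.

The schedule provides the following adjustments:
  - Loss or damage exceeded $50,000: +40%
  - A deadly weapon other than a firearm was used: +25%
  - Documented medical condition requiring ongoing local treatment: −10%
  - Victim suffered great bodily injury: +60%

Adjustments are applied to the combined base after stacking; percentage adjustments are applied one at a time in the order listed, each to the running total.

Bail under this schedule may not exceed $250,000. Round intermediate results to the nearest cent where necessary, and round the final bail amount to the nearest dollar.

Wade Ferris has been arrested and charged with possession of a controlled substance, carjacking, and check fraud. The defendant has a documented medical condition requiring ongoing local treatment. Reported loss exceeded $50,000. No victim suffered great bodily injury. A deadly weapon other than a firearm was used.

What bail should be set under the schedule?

$250,000

Base amounts from the schedule: possession of a controlled substance $4,600; carjacking $304,400; check fraud $24,400.
Stacking rule: highest base plus 40% of each additional charge. Highest is carjacking at $304,400. Additional: $4,600 × 40% = $1,840; $24,400 × 40% = $9,760. Combined base = $304,400 + $11,600 = $316,000.
Loss or damage exceeded $50,000 (+40%): $316,000 × 1.4 = $442,400.
A deadly weapon other than a firearm was used (+25%): $442,400 × 1.25 = $553,000.
Documented medical condition requiring ongoing local treatment (−10%): $553,000 × 0.9 = $497,700.
Result $497,700 exceeds the maximum of $250,000; bail is capped at $250,000.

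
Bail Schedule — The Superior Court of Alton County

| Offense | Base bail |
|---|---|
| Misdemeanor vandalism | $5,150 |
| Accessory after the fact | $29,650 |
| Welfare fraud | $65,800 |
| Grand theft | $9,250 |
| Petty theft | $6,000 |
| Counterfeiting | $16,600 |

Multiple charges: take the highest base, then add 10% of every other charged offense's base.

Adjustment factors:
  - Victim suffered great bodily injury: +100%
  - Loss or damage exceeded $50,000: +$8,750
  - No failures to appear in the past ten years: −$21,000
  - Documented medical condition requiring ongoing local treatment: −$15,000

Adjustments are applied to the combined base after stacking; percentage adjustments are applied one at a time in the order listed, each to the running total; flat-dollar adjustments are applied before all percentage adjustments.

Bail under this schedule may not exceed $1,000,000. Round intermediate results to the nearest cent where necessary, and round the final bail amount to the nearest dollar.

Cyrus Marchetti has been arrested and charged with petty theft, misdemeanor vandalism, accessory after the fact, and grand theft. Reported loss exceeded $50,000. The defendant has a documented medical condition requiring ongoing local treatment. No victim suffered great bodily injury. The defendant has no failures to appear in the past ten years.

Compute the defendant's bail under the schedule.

$4,440

Base amounts from the schedule: petty theft $6,000; misdemeanor vandalism $5,150; accessory after the fact $29,650; grand theft $9,250.
Stacking rule: highest base plus 10% of each additional charge. Highest is accessory after the fact at $29,650. Additional: $6,000 × 10% = $600; $5,150 × 10% = $515; $9,250 × 10% = $925. Combined base = $29,650 + $2,040 = $31,690.
Loss or damage exceeded $50,000 (+$8,750 flat): $31,690 + $8,750 = $40,440.
No failures to appear in the past ten years (−$21,000 flat): $40,440 − $21,000 = $19,440.
Documented medical condition requiring ongoing local treatment (−$15,000 flat): $19,440 − $15,000 = $4,440.
$4,440 is within the $1,000,000 maximum.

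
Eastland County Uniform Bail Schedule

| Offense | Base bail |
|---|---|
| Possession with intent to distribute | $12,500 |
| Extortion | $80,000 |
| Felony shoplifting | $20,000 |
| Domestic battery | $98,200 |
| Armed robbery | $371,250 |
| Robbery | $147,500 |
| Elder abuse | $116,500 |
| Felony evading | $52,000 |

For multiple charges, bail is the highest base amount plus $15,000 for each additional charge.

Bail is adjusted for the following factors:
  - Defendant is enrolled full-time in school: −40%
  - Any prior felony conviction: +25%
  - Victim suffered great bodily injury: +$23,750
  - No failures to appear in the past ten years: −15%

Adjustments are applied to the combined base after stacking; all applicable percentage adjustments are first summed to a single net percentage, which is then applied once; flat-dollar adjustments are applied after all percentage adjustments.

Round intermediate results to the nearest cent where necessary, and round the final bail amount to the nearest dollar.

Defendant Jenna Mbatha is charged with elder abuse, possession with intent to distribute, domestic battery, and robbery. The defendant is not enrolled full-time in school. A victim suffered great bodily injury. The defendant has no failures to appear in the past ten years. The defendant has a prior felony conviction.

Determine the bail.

$235,500

Base amounts from the schedule: elder abuse $116,500; possession with intent to distribute $12,500; domestic battery $98,200; robbery $147,500.
Stacking rule: highest base plus $15,000 per additional charge. Highest is robbery at $147,500; 3 additional charges → +$45,000. Combined base = $192,500.
Net percentage adjustment: +25% −15% = +10%. $192,500 × 1.1 = $211,750.
Victim suffered great bodily injury (+$23,750 flat): $211,750 + $23,750 = $235,500.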